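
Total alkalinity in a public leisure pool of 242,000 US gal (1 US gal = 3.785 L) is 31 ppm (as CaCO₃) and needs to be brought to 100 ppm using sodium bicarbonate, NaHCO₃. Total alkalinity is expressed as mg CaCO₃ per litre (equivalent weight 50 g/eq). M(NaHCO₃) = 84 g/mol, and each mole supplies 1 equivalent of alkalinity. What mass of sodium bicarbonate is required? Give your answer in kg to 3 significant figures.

Volume: 242,000 US gal × 3.785 L/gal = 915,970 L.
Alkalinity to add: (100 − 31) = 69 mg/L as CaCO₃ × 915,970 L = 63,200 g as CaCO₃.
Equivalents: 63,200 g ÷ 50 g/eq = 1264 eq.
NaHCO₃ supplies 1 eq per mole → 1264 mol.
Mass: 1264 mol × 84 g/mol = 106,200 g.

106 kg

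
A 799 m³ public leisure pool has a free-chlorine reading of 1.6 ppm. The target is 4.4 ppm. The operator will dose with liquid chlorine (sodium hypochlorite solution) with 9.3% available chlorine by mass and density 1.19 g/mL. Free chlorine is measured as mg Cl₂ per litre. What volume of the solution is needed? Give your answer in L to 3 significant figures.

Volume: 799 m³ = 799,000 L.
Chlorine deficit: 4.4 − 1.6 = 2.8 ppm = 2.8 mg/L as Cl₂.
Cl₂ equivalent needed: 2.8 mg/L × 799,000 L = 2,237,000 mg = 2237 g.
Product at 9.3% available chlorine: 2237 / 0.093 = 24,060 g.
Volume at density 1.19 g/mL: 24,060 g ÷ 1.19 g/mL = 20,220 mL.

20.2 L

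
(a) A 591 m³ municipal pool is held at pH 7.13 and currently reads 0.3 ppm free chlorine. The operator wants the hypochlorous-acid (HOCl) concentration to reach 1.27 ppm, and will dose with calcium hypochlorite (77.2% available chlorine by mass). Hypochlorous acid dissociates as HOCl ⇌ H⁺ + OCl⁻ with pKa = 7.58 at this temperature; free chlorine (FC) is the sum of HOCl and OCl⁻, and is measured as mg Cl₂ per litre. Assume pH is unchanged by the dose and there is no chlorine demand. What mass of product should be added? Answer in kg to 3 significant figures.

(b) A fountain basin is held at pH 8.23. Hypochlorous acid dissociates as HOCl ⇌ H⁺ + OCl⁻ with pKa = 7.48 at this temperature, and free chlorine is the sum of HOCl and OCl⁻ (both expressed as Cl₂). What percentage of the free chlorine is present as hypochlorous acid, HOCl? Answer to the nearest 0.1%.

(a) Volume: 591 m³ = 591,000 L.
(a) [OCl⁻]/[HOCl] = 10^(pH − pKa) = 10^(7.13 − 7.58) = 0.3548; fraction as HOCl = 1/(1 + 0.3548) = 0.7381.
(a) Free chlorine required for 1.27 ppm HOCl: 1.27 / 0.7381 = 1.721 ppm.
(a) FC to add: 1.721 − 0.3 = 1.421 mg/L as Cl₂.
(a) Cl₂ equivalent: 1.421 mg/L × 591,000 L = 839.6 g.
(a) Product at 77.2% available Cl: 839.6 / 0.772 = 1088 g.

(b) [OCl⁻]/[HOCl] = 10^(pH − pKa) = 10^(8.23 − 7.48) = 10^0.75 = 5.623.
(b) Fraction as HOCl = 1 / (1 + 5.623) = 0.151.

(a) 1.09 kg; (b) 15.1%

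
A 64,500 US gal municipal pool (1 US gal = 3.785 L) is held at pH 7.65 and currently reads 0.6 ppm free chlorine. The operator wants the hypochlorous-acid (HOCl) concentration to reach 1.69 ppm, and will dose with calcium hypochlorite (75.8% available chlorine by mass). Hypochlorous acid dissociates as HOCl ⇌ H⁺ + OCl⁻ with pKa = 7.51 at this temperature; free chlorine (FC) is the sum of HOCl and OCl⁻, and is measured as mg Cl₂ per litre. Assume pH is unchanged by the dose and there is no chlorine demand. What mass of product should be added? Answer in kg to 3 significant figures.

1.10 kg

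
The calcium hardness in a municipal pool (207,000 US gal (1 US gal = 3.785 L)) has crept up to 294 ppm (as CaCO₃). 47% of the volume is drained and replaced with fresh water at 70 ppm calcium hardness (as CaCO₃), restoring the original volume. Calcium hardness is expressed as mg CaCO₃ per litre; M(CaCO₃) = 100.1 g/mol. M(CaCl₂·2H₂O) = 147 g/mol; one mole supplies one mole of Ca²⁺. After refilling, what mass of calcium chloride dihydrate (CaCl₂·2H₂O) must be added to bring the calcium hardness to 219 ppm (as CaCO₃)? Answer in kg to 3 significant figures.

34.8 kg

Volume: 207,000 US gal × 3.785 L/gal = 783,495 L.
After draining 47% and refilling: 294 × 0.53 + 70 × 0.47 = 188.72 ppm.
Deficit to target: 219 − 188.72 = 30.28 mg/L.
As CaCO₃: 30.28 mg/L × 783,495 L = 23,720 g; ÷ 100.1 = 237 mol Ca²⁺.
Mass: 237 × 147 = 34,840 g.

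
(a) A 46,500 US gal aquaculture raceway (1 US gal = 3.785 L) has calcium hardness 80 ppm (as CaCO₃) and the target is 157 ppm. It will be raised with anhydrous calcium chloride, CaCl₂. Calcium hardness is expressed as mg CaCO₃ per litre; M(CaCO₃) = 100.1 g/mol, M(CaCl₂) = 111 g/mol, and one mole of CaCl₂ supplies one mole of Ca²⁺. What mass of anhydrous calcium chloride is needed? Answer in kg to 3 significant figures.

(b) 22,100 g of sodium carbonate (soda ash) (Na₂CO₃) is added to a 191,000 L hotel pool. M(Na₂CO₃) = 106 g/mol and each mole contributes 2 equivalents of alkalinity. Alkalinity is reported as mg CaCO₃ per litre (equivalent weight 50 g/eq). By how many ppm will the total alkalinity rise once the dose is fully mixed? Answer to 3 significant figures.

(a) Volume: 46,500 US gal × 3.785 L/gal = 176,002 L.
(a) Hardness to add: (157 − 80) = 77 mg/L as CaCO₃ × 176,002 L = 13,550 g as CaCO₃.
(a) Moles of Ca²⁺ (1 mol Ca²⁺ ≡ 1 mol CaCO₃): 13,550 / 100.1 g/mol = 135.4 mol.
(a) Mass of CaCl₂: 135.4 × 111 = 15,030 g.

(b) Moles of Na₂CO₃: 22,100 g ÷ 106 g/mol = 208.5 mol → 417 eq of alkalinity.
(b) As CaCO₃: 417 eq × 50 g/eq = 20,850 g.
(b) Rise: 20,850 g / 191,000 L × 1000 = 109.2 mg/L.

(a) 15.0 kg; (b) 109 ppm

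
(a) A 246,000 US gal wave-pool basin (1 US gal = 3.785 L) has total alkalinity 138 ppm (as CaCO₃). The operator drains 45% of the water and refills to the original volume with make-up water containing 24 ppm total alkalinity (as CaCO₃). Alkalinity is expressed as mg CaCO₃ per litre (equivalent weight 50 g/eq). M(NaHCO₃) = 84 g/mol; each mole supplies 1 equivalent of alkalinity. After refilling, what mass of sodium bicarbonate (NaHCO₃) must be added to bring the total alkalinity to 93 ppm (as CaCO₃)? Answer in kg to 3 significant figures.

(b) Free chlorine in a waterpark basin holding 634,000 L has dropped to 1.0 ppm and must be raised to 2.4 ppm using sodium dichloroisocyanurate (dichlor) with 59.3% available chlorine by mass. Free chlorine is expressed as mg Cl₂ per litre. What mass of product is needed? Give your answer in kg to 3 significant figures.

(a) 9.85 kg; (b) 1.50 kg

(a) Volume: 246,000 US gal × 3.785 L/gal = 931,110 L.
(a) After draining 45% and refilling: 138 × 0.55 + 24 × 0.45 = 86.7 ppm.
(a) Deficit to target: 93 − 86.7 = 6.3 mg/L.
(a) As CaCO₃: 6.3 mg/L × 931,110 L = 5866 g; ÷ 50 g/eq ÷ 1 = 117.3 mol NaHCO₃.
(a) Mass: 117.3 × 84 = 9855 g.

(b) Chlorine deficit: 2.4 − 1.0 = 1.4 ppm = 1.4 mg/L as Cl₂.
(b) Cl₂ equivalent needed: 1.4 mg/L × 634,000 L = 887,600 mg = 887.6 g.
(b) Product at 59.3% available chlorine: 887.6 / 0.593 = 1497 g.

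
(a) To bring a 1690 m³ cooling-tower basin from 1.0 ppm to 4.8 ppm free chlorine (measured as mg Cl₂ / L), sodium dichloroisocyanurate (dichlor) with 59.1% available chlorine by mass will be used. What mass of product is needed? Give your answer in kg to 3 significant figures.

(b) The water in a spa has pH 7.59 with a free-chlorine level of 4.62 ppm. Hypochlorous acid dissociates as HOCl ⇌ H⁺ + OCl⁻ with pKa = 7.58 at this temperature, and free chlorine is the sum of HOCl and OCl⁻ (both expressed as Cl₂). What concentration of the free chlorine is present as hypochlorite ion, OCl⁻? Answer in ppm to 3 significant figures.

(a) 10.9 kg; (b) 2.34 ppm

(a) Volume: 1690 m³ = 1,690,000 L.
(a) Chlorine deficit: 4.8 − 1.0 = 3.8 ppm = 3.8 mg/L as Cl₂.
(a) Cl₂ equivalent needed: 3.8 mg/L × 1,690,000 L = 6,422,000 mg = 6422 g.
(a) Product at 59.1% available chlorine: 6422 / 0.591 = 10,870 g.

(b) [OCl⁻]/[HOCl] = 10^(pH − pKa) = 10^(7.59 − 7.58) = 10^0.01 = 1.023.
(b) Fraction as HOCl = 1 / (1 + 1.023) = 0.4942.
(b) OCl⁻ = (1 − 0.4942) × 4.62 ppm = 2.337 ppm.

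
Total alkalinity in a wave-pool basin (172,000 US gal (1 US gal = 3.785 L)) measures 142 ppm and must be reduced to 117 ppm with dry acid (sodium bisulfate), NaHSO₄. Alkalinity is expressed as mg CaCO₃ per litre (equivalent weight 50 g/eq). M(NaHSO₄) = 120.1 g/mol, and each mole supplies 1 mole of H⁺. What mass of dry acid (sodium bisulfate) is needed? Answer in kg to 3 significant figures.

39.1 kg

Volume: 172,000 US gal × 3.785 L/gal = 651,020 L.
Alkalinity to neutralize: (142 − 117) = 25 mg/L as CaCO₃ × 651,020 L = 16,280 g as CaCO₃.
Equivalents of H⁺ required: 16,280 ÷ 50 g/eq = 325.5 eq = 325.5 mol NaHSO₄.
Mass of NaHSO₄: 325.5 × 120.1 = 39,090 g.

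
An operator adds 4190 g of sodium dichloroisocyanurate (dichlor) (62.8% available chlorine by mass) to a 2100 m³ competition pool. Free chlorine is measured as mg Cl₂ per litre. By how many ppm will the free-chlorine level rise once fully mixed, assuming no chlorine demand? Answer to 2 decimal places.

1.25 ppm

Volume: 2100 m³ = 2,100,000 L.
Available chlorine delivered: 4190 g × 0.628 = 2631 g as Cl₂.
Concentration rise: 2631 g / 2,100,000 L = 1.253 mg/L = 1.25 ppm.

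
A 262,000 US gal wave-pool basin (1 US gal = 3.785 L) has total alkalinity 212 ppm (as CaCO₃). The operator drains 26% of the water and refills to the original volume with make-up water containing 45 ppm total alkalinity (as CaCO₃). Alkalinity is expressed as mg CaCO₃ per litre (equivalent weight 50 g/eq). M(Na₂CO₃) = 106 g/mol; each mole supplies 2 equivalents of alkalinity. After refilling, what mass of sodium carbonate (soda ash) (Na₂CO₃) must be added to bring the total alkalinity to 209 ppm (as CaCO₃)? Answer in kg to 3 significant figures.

42.5 kg

Volume: 262,000 US gal × 3.785 L/gal = 991,670 L.
After draining 26% and refilling: 212 × 0.74 + 45 × 0.26 = 168.58 ppm.
Deficit to target: 209 − 168.58 = 40.42 mg/L.
As CaCO₃: 40.42 mg/L × 991,670 L = 40,080 g; ÷ 50 g/eq ÷ 2 = 400.8 mol Na₂CO₃.
Mass: 400.8 × 106 = 42,490 g.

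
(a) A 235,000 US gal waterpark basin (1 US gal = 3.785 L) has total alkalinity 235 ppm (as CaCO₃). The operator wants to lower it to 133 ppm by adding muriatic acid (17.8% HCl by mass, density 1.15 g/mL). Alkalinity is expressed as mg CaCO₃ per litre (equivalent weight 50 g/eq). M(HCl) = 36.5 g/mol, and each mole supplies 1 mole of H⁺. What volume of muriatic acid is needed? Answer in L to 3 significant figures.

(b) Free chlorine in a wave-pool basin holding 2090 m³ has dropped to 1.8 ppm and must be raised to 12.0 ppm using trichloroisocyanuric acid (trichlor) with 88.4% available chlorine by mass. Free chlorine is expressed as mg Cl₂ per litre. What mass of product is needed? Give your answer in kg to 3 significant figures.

(a) 324 L; (b) 24.1 kg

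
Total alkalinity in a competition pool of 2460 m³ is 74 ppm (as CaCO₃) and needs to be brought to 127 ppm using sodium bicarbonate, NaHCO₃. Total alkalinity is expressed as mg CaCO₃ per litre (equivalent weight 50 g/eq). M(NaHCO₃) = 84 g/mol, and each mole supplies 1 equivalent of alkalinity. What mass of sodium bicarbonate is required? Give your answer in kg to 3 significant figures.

219 kg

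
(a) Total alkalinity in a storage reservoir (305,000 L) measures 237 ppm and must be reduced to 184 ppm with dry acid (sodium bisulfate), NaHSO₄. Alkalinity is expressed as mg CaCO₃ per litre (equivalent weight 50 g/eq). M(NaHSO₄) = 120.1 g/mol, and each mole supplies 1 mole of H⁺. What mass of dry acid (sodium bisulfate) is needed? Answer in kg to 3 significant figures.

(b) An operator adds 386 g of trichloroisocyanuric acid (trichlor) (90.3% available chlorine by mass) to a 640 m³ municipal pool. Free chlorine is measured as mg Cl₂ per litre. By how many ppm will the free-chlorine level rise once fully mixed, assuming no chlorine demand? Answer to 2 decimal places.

(a) 38.8 kg; (b) 0.54 ppm

(a) Alkalinity to neutralize: (237 − 184) = 53 mg/L as CaCO₃ × 305,000 L = 16,160 g as CaCO₃.
(a) Equivalents of H⁺ required: 16,160 ÷ 50 g/eq = 323.3 eq = 323.3 mol NaHSO₄.
(a) Mass of NaHSO₄: 323.3 × 120.1 = 38,830 g.

(b) Volume: 640 m³ = 640,000 L.
(b) Available chlorine delivered: 386 g × 0.903 = 348.6 g as Cl₂.
(b) Concentration rise: 348.6 g / 640,000 L = 0.5446 mg/L = 0.54 ppm.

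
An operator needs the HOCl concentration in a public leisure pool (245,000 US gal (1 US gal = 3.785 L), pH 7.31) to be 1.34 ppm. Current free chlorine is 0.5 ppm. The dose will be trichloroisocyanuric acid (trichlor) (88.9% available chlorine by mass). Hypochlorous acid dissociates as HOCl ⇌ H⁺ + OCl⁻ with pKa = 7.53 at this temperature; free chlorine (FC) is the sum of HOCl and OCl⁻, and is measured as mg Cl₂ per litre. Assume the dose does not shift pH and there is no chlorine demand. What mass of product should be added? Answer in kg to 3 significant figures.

Volume: 245,000 US gal × 3.785 L/gal = 927,325 L.
[OCl⁻]/[HOCl] = 10^(pH − pKa) = 10^(7.31 − 7.53) = 0.6026; fraction as HOCl = 1/(1 + 0.6026) = 0.624.
Free chlorine required for 1.34 ppm HOCl: 1.34 / 0.624 = 2.147 ppm.
FC to add: 2.147 − 0.5 = 1.647 mg/L as Cl₂.
Cl₂ equivalent: 1.647 mg/L × 927,325 L = 1528 g.
Product at 88.9% available Cl: 1528 / 0.889 = 1718 g.

1.72 kg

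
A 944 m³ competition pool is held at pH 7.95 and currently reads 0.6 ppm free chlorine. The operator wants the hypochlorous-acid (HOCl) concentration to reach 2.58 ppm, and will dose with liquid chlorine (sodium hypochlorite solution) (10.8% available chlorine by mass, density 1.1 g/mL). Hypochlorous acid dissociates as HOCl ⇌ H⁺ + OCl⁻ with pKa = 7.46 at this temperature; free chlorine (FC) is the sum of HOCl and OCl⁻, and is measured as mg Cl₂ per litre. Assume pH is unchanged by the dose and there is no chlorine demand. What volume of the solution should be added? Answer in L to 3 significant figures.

Volume: 944 m³ = 944,000 L.
[OCl⁻]/[HOCl] = 10^(pH − pKa) = 10^(7.95 − 7.46) = 3.09; fraction as HOCl = 1/(1 + 3.09) = 0.2445.
Free chlorine required for 2.58 ppm HOCl: 2.58 / 0.2445 = 10.55 ppm.
FC to add: 10.55 − 0.6 = 9.953 mg/L as Cl₂.
Cl₂ equivalent: 9.953 mg/L × 944,000 L = 9396 g.
Product at 10.8% available Cl: 9396 / 0.108 = 87,000 g.
Volume: 87,000 g ÷ 1.1 g/mL = 79,090 mL.

79.1 L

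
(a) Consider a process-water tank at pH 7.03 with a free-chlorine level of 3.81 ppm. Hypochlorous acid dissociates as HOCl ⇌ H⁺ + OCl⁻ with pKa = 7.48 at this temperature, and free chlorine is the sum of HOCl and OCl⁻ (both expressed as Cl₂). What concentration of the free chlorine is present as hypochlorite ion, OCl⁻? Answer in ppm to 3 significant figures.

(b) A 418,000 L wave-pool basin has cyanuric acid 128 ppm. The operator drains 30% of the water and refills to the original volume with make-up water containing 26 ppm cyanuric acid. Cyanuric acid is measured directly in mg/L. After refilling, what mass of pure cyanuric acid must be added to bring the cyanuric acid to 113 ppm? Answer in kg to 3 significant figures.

(a) [OCl⁻]/[HOCl] = 10^(pH − pKa) = 10^(7.03 − 7.48) = 10^-0.45 = 0.3548.
(a) Fraction as HOCl = 1 / (1 + 0.3548) = 0.7381.
(a) OCl⁻ = (1 − 0.7381) × 3.81 ppm = 0.9978 ppm.

(b) After draining 30% and refilling: 128 × 0.70 + 26 × 0.30 = 97.4 ppm.
(b) Deficit to target: 113 − 97.4 = 15.6 mg/L.
(b) Mass: 15.6 mg/L × 418,000 L = 6521 g cyanuric acid.

(a) 0.998 ppm; (b) 6.52 kg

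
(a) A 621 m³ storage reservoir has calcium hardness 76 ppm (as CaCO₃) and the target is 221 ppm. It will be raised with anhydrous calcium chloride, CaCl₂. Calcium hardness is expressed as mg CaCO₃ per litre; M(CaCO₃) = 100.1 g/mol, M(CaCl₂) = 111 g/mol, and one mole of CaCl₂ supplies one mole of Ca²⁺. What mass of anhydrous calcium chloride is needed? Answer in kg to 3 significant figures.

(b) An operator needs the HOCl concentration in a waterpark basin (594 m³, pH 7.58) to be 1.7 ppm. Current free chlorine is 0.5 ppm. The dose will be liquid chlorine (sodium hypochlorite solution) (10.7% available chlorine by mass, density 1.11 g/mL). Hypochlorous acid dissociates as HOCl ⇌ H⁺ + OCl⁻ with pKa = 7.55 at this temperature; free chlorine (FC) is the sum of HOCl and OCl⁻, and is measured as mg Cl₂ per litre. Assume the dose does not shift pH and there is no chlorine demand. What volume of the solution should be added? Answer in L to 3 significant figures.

(a) 99.9 kg; (b) 15.1 L

(a) Volume: 621 m³ = 621,000 L.
(a) Hardness to add: (221 − 76) = 145 mg/L as CaCO₃ × 621,000 L = 90,040 g as CaCO₃.
(a) Moles of Ca²⁺ (1 mol Ca²⁺ ≡ 1 mol CaCO₃): 90,040 / 100.1 g/mol = 899.6 mol.
(a) Mass of CaCl₂: 899.6 × 111 = 99,850 g.

(b) Volume: 594 m³ = 594,000 L.
(b) [OCl⁻]/[HOCl] = 10^(pH − pKa) = 10^(7.58 − 7.55) = 1.072; fraction as HOCl = 1/(1 + 1.072) = 0.4827.
(b) Free chlorine required for 1.7 ppm HOCl: 1.7 / 0.4827 = 3.522 ppm.
(b) FC to add: 3.522 − 0.5 = 3.022 mg/L as Cl₂.
(b) Cl₂ equivalent: 3.022 mg/L × 594,000 L = 1795 g.
(b) Product at 10.7% available Cl: 1795 / 0.107 = 16,770 g.
(b) Volume: 16,770 g ÷ 1.11 g/mL = 15,110 mL.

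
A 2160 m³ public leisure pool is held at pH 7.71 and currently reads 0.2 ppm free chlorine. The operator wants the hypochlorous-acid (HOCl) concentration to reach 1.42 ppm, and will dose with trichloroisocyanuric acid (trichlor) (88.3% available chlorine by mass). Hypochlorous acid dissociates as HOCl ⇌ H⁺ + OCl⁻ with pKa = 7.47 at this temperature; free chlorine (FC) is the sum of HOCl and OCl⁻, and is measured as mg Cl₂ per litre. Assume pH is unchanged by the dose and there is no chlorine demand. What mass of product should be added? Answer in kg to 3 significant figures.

9.02 kg

Volume: 2160 m³ = 2,160,000 L.
[OCl⁻]/[HOCl] = 10^(pH − pKa) = 10^(7.71 − 7.47) = 1.738; fraction as HOCl = 1/(1 + 1.738) = 0.3653.
Free chlorine required for 1.42 ppm HOCl: 1.42 / 0.3653 = 3.888 ppm.
FC to add: 3.888 − 0.2 = 3.688 mg/L as Cl₂.
Cl₂ equivalent: 3.688 mg/L × 2,160,000 L = 7965 g.
Product at 88.3% available Cl: 7965 / 0.883 = 9021 g.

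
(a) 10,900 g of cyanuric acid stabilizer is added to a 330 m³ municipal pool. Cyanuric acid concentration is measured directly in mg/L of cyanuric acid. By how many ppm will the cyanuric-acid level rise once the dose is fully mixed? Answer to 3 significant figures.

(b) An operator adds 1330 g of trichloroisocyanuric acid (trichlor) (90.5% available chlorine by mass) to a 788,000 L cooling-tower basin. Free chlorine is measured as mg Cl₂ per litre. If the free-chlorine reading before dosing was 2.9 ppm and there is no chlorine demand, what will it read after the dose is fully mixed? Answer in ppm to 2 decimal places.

(a) Volume: 330 m³ = 330,000 L.
(a) Rise: 10,900 g / 330,000 L × 1000 = 33.03 mg/L.

(b) Available chlorine delivered: 1330 g × 0.905 = 1204 g as Cl₂.
(b) Concentration rise: 1204 g / 788,000 L = 1.527 mg/L = 1.53 ppm.
(b) Final FC: 2.9 + 1.53 = 4.43 ppm.

(a) 33.0 ppm; (b) 4.43 ppm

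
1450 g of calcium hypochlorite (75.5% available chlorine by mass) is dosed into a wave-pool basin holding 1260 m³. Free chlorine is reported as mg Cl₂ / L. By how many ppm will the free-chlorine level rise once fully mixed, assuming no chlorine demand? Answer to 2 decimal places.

0.87 ppm

Volume: 1260 m³ = 1,260,000 L.
Available chlorine delivered: 1450 g × 0.755 = 1095 g as Cl₂.
Concentration rise: 1095 g / 1,260,000 L = 0.8688 mg/L = 0.87 ppm.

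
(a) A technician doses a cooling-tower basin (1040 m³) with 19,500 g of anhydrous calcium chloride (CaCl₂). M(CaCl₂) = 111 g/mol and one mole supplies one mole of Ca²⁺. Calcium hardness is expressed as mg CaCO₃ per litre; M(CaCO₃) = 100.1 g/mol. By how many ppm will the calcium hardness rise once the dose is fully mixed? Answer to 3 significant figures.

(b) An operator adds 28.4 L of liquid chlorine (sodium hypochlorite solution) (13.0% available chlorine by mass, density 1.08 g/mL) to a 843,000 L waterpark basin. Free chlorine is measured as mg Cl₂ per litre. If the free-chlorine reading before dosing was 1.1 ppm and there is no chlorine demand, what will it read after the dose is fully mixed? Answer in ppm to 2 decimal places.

(a) 16.9 ppm; (b) 5.83 ppm

(a) Volume: 1040 m³ = 1,040,000 L.
(a) Moles of Ca²⁺: 19,500 g ÷ 111 g/mol = 175.7 mol.
(a) As CaCO₃: 175.7 mol × 100.1 g/mol = 17,590 g.
(a) Rise: 17,590 g / 1,040,000 L × 1000 = 16.91 mg/L.

(b) Mass of solution: 28.4 L × 1000 mL/L × 1.08 g/mL = 30,670 g.
(b) Available chlorine delivered: 30,670 g × 0.13 = 3987 g as Cl₂.
(b) Concentration rise: 3987 g / 843,000 L = 4.73 mg/L = 4.73 ppm.
(b) Final FC: 1.1 + 4.73 = 5.83 ppm.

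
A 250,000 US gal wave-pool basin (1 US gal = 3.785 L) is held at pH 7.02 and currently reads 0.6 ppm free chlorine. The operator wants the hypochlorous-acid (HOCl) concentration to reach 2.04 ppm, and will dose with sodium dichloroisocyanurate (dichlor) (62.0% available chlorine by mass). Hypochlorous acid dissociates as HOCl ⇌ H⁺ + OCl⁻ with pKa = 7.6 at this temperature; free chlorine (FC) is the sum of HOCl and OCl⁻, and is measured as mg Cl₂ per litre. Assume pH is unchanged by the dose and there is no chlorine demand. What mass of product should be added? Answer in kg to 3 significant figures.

Volume: 250,000 US gal × 3.785 L/gal = 946,250 L.
[OCl⁻]/[HOCl] = 10^(pH − pKa) = 10^(7.02 − 7.6) = 0.263; fraction as HOCl = 1/(1 + 0.263) = 0.7917.
Free chlorine required for 2.04 ppm HOCl: 2.04 / 0.7917 = 2.577 ppm.
FC to add: 2.577 − 0.6 = 1.977 mg/L as Cl₂.
Cl₂ equivalent: 1.977 mg/L × 946,250 L = 1870 g.
Product at 62.0% available Cl: 1870 / 0.62 = 3017 g.

3.02 kg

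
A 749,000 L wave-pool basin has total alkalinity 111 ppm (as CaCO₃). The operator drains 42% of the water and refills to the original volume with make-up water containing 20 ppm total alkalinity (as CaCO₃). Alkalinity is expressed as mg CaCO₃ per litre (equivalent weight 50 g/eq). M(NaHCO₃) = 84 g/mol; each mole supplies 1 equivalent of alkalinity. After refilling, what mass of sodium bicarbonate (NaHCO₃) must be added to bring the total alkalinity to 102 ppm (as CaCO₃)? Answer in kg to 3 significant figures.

After draining 42% and refilling: 111 × 0.58 + 20 × 0.42 = 72.78 ppm.
Deficit to target: 102 − 72.78 = 29.22 mg/L.
As CaCO₃: 29.22 mg/L × 749,000 L = 21,890 g; ÷ 50 g/eq ÷ 1 = 437.7 mol NaHCO₃.
Mass: 437.7 × 84 = 36,770 g.

36.8 kg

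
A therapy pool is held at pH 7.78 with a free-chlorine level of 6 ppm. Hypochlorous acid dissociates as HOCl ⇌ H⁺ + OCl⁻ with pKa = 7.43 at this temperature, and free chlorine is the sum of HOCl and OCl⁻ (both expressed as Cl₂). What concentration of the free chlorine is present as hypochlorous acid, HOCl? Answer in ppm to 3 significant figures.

[OCl⁻]/[HOCl] = 10^(pH − pKa) = 10^(7.78 − 7.43) = 10^0.35 = 2.239.
Fraction as HOCl = 1 / (1 + 2.239) = 0.3088.
HOCl = 0.3088 × 6 ppm = 1.853 ppm.

1.85 ppm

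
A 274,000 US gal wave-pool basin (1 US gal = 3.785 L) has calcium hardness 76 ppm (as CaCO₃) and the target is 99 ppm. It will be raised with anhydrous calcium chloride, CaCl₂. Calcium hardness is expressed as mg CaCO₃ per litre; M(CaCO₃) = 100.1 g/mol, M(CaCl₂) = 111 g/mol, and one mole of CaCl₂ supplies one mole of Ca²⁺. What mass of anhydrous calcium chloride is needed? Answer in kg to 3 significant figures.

26.5 kg

Volume: 274,000 US gal × 3.785 L/gal = 1,037,090 L.
Hardness to add: (99 − 76) = 23 mg/L as CaCO₃ × 1,037,090 L = 23,850 g as CaCO₃.
Moles of Ca²⁺ (1 mol Ca²⁺ ≡ 1 mol CaCO₃): 23,850 / 100.1 g/mol = 238.3 mol.
Mass of CaCl₂: 238.3 × 111 = 26,450 g.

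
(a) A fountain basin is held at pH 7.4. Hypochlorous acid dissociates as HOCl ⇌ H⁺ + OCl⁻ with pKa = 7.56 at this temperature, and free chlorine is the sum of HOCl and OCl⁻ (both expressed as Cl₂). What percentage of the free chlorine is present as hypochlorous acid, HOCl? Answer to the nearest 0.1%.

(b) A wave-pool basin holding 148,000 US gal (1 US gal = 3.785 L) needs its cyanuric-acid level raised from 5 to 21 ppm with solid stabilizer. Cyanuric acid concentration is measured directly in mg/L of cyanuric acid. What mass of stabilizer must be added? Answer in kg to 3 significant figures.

(a) 59.1%; (b) 8.96 kg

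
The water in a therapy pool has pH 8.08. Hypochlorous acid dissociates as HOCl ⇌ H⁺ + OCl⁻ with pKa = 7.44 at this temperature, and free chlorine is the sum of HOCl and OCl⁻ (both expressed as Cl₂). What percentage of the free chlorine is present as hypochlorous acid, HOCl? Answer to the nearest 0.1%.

18.6%

[OCl⁻]/[HOCl] = 10^(pH − pKa) = 10^(8.08 − 7.44) = 10^0.64 = 4.365.
Fraction as HOCl = 1 / (1 + 4.365) = 0.1864.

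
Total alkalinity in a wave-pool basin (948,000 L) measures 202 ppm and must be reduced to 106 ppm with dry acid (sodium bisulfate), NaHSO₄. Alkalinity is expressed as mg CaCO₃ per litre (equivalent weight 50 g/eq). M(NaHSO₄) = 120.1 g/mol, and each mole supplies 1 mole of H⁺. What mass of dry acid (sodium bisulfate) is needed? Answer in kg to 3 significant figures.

Alkalinity to neutralize: (202 − 106) = 96 mg/L as CaCO₃ × 948,000 L = 91,010 g as CaCO₃.
Equivalents of H⁺ required: 91,010 ÷ 50 g/eq = 1820 eq = 1820 mol NaHSO₄.
Mass of NaHSO₄: 1820 × 120.1 = 218,600 g.

219 kg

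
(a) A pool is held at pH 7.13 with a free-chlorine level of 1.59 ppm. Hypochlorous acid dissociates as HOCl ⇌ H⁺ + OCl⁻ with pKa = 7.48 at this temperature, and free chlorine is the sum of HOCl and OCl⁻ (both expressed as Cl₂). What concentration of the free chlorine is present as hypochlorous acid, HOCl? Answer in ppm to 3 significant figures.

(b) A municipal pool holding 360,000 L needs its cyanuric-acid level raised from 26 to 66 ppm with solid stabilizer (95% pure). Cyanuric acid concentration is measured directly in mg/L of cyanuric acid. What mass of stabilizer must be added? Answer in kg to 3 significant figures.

(a) [OCl⁻]/[HOCl] = 10^(pH − pKa) = 10^(7.13 − 7.48) = 10^-0.35 = 0.4467.
(a) Fraction as HOCl = 1 / (1 + 0.4467) = 0.6912.
(a) HOCl = 0.6912 × 1.59 ppm = 1.099 ppm.

(b) CYA to add: (66 − 26) = 40 mg/L × 360,000 L = 14,400 g cyanuric acid.
(b) At 95% purity: 14,400 / 0.95 = 15,160 g product.

(a) 1.10 ppm; (b) 15.2 kg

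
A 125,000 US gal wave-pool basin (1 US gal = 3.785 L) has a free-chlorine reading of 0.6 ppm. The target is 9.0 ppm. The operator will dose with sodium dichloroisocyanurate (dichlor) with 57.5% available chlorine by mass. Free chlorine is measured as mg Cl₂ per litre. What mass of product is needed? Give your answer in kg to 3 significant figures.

Volume: 125,000 US gal × 3.785 L/gal = 473,125 L.
Chlorine deficit: 9.0 − 0.6 = 8.4 ppm = 8.4 mg/L as Cl₂.
Cl₂ equivalent needed: 8.4 mg/L × 473,125 L = 3,974,000 mg = 3974 g.
Product at 57.5% available chlorine: 3974 / 0.575 = 6912 g.

6.91 kg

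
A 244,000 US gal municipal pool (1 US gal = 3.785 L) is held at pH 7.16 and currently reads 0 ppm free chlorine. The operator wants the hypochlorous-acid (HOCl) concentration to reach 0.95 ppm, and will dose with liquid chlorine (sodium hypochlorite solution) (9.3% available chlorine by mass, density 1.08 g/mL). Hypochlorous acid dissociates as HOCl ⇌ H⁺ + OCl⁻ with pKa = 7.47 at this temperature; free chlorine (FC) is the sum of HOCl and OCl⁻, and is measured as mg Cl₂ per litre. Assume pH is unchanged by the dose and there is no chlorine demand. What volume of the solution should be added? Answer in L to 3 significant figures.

13.0 L

Volume: 244,000 US gal × 3.785 L/gal = 923,540 L.
[OCl⁻]/[HOCl] = 10^(pH − pKa) = 10^(7.16 − 7.47) = 0.4898; fraction as HOCl = 1/(1 + 0.4898) = 0.6712.
Free chlorine required for 0.95 ppm HOCl: 0.95 / 0.6712 = 1.415 ppm.
FC to add: 1.415 − 0 = 1.415 mg/L as Cl₂.
Cl₂ equivalent: 1.415 mg/L × 923,540 L = 1307 g.
Product at 9.3% available Cl: 1307 / 0.093 = 14,050 g.
Volume: 14,050 g ÷ 1.08 g/mL = 13,010 mL.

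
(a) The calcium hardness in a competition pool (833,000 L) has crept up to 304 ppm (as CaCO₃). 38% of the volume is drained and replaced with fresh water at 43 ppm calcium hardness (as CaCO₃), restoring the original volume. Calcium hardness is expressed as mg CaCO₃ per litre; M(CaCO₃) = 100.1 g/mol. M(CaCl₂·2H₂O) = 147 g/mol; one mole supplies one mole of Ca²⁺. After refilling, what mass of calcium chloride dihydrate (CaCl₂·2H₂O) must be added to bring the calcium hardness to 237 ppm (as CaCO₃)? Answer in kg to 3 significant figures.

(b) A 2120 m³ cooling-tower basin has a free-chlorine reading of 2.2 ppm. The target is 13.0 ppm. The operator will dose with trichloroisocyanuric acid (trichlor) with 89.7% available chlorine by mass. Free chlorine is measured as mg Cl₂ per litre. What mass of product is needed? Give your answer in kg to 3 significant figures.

(a) 39.4 kg; (b) 25.5 kg

(a) After draining 38% and refilling: 304 × 0.62 + 43 × 0.38 = 204.82 ppm.
(a) Deficit to target: 237 − 204.82 = 32.18 mg/L.
(a) As CaCO₃: 32.18 mg/L × 833,000 L = 26,810 g; ÷ 100.1 = 267.8 mol Ca²⁺.
(a) Mass: 267.8 × 147 = 39,370 g.

(b) Volume: 2120 m³ = 2,120,000 L.
(b) Chlorine deficit: 13.0 − 2.2 = 10.8 ppm = 10.8 mg/L as Cl₂.
(b) Cl₂ equivalent needed: 10.8 mg/L × 2,120,000 L = 22,900,000 mg = 22,900 g.
(b) Product at 89.7% available chlorine: 22,900 / 0.897 = 25,530 g.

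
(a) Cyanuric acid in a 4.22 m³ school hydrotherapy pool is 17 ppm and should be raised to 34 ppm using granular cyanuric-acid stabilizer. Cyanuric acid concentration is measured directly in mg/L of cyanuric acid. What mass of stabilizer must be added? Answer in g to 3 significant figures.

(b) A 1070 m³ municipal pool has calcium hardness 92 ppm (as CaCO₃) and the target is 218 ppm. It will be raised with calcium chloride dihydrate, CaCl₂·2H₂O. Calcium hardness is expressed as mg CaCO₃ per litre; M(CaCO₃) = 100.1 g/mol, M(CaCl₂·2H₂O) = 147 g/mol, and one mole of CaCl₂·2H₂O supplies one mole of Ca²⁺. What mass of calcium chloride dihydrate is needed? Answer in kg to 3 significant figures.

(a) 71.7 g; (b) 198 kg

(a) Volume: 4.22 m³ = 4,220 L.
(a) CYA to add: (34 − 17) = 17 mg/L × 4,220 L = 71.74 g cyanuric acid.

(b) Volume: 1070 m³ = 1,070,000 L.
(b) Hardness to add: (218 − 92) = 126 mg/L as CaCO₃ × 1,070,000 L = 134,800 g as CaCO₃.
(b) Moles of Ca²⁺ (1 mol Ca²⁺ ≡ 1 mol CaCO₃): 134,800 / 100.1 g/mol = 1347 mol.
(b) Mass of CaCl₂·2H₂O: 1347 × 147 = 198,000 g.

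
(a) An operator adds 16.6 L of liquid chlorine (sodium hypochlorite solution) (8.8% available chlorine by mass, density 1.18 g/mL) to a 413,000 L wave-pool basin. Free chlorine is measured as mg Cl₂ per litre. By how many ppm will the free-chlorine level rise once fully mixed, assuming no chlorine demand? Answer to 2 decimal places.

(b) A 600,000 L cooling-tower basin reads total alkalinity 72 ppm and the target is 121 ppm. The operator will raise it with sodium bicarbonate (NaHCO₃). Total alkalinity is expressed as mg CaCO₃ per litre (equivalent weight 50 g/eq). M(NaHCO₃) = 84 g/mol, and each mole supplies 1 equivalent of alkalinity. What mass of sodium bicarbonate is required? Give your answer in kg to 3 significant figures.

(a) 4.17 ppm; (b) 49.4 kg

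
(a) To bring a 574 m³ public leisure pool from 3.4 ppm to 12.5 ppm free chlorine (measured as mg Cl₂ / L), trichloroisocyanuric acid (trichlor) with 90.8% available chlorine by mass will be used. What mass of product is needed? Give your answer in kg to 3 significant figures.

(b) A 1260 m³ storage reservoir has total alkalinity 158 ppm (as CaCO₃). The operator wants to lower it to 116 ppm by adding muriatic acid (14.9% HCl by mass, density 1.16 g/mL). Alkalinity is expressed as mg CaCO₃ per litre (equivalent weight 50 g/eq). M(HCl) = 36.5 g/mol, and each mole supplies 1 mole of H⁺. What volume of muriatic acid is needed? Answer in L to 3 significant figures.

(a) Volume: 574 m³ = 574,000 L.
(a) Chlorine deficit: 12.5 − 3.4 = 9.1 ppm = 9.1 mg/L as Cl₂.
(a) Cl₂ equivalent needed: 9.1 mg/L × 574,000 L = 5,223,000 mg = 5223 g.
(a) Product at 90.8% available chlorine: 5223 / 0.908 = 5753 g.

(b) Volume: 1260 m³ = 1,260,000 L.
(b) Alkalinity to neutralize: (158 − 116) = 42 mg/L as CaCO₃ × 1,260,000 L = 52,920 g as CaCO₃.
(b) Equivalents of H⁺ required: 52,920 ÷ 50 g/eq = 1058 eq = 1058 mol HCl.
(b) Mass of HCl: 1058 × 36.5 = 38,630 g.
(b) Mass of 14.9% solution: 38,630 / 0.149 = 259,300 g.
(b) Volume: 259,300 g ÷ 1.16 g/mL = 223,500 mL.

(a) 5.75 kg; (b) 224 L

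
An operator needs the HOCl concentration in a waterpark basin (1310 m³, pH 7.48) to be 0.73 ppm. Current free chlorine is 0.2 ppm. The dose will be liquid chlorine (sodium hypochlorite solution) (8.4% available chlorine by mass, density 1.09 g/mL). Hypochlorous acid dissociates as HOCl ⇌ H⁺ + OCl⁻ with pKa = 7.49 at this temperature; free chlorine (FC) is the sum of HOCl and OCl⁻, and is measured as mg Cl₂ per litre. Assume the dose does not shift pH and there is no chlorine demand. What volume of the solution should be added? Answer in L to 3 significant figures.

Volume: 1310 m³ = 1,310,000 L.
[OCl⁻]/[HOCl] = 10^(pH − pKa) = 10^(7.48 − 7.49) = 0.9772; fraction as HOCl = 1/(1 + 0.9772) = 0.5058.
Free chlorine required for 0.73 ppm HOCl: 0.73 / 0.5058 = 1.443 ppm.
FC to add: 1.443 − 0.2 = 1.243 mg/L as Cl₂.
Cl₂ equivalent: 1.243 mg/L × 1,310,000 L = 1629 g.
Product at 8.4% available Cl: 1629 / 0.084 = 19,390 g.
Volume: 19,390 g ÷ 1.09 g/mL = 17,790 mL.

17.8 L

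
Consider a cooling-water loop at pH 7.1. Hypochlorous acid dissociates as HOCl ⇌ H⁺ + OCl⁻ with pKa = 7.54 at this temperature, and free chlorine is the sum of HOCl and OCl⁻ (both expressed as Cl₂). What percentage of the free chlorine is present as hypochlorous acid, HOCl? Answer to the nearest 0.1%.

[OCl⁻]/[HOCl] = 10^(pH − pKa) = 10^(7.1 − 7.54) = 10^-0.44 = 0.3631.
Fraction as HOCl = 1 / (1 + 0.3631) = 0.7336.

73.4%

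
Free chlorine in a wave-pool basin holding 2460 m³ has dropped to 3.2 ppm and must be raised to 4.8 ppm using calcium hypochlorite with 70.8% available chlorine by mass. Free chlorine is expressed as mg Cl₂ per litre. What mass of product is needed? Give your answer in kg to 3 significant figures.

Volume: 2460 m³ = 2,460,000 L.
Chlorine deficit: 4.8 − 3.2 = 1.6 ppm = 1.6 mg/L as Cl₂.
Cl₂ equivalent needed: 1.6 mg/L × 2,460,000 L = 3,936,000 mg = 3936 g.
Product at 70.8% available chlorine: 3936 / 0.708 = 5559 g.

5.56 kg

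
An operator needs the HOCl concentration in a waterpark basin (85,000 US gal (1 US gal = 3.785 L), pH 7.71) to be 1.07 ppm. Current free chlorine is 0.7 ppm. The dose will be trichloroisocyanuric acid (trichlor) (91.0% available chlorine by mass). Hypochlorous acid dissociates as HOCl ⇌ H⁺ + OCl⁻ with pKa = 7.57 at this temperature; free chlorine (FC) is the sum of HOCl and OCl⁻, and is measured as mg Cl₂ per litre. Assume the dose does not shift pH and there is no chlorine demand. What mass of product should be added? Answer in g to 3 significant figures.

Volume: 85,000 US gal × 3.785 L/gal = 321,725 L.
[OCl⁻]/[HOCl] = 10^(pH − pKa) = 10^(7.71 − 7.57) = 1.38; fraction as HOCl = 1/(1 + 1.38) = 0.4201.
Free chlorine required for 1.07 ppm HOCl: 1.07 / 0.4201 = 2.547 ppm.
FC to add: 2.547 − 0.7 = 1.847 mg/L as Cl₂.
Cl₂ equivalent: 1.847 mg/L × 321,725 L = 594.2 g.
Product at 91.0% available Cl: 594.2 / 0.91 = 653 g.

653 g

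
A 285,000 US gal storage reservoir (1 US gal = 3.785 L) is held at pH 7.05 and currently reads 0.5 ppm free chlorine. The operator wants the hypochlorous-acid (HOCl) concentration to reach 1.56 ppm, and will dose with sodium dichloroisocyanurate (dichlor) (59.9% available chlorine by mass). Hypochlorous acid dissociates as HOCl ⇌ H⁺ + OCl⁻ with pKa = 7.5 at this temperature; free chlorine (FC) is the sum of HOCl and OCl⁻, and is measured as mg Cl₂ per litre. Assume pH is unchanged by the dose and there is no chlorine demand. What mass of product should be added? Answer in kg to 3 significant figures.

Volume: 285,000 US gal × 3.785 L/gal = 1,078,725 L.
[OCl⁻]/[HOCl] = 10^(pH − pKa) = 10^(7.05 − 7.5) = 0.3548; fraction as HOCl = 1/(1 + 0.3548) = 0.7381.
Free chlorine required for 1.56 ppm HOCl: 1.56 / 0.7381 = 2.114 ppm.
FC to add: 2.114 − 0.5 = 1.614 mg/L as Cl₂.
Cl₂ equivalent: 1.614 mg/L × 1,078,725 L = 1741 g.
Product at 59.9% available Cl: 1741 / 0.599 = 2906 g.

2.91 kg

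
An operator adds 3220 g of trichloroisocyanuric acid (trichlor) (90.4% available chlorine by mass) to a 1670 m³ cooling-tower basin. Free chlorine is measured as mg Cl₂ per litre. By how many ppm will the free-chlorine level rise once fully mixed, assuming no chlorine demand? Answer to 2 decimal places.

Volume: 1670 m³ = 1,670,000 L.
Available chlorine delivered: 3220 g × 0.904 = 2911 g as Cl₂.
Concentration rise: 2911 g / 1,670,000 L = 1.743 mg/L = 1.74 ppm.

1.74 ppm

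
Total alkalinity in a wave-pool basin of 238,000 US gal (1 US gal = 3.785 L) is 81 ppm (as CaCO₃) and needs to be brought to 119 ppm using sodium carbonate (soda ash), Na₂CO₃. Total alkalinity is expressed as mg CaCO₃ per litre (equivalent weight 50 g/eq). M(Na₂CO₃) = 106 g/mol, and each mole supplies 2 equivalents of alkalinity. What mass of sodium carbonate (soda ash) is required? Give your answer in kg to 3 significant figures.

36.3 kg

Volume: 238,000 US gal × 3.785 L/gal = 900,830 L.
Alkalinity to add: (119 − 81) = 38 mg/L as CaCO₃ × 900,830 L = 34,230 g as CaCO₃.
Equivalents: 34,230 g ÷ 50 g/eq = 684.6 eq.
Each mole of Na₂CO₃ supplies 2 eq, so 684.6 / 2 = 342.3 mol.
Mass: 342.3 mol × 106 g/mol = 36,290 g.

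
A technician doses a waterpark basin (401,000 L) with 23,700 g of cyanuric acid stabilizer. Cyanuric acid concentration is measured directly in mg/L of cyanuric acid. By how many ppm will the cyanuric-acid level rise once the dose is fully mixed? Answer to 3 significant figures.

Rise: 23,700 g / 401,000 L × 1000 = 59.1 mg/L.

59.1 ppm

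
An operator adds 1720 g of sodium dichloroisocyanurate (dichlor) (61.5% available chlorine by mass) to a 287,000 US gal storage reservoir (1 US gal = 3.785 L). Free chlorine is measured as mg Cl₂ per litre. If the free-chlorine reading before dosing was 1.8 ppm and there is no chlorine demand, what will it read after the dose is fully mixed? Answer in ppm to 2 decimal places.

2.77 ppm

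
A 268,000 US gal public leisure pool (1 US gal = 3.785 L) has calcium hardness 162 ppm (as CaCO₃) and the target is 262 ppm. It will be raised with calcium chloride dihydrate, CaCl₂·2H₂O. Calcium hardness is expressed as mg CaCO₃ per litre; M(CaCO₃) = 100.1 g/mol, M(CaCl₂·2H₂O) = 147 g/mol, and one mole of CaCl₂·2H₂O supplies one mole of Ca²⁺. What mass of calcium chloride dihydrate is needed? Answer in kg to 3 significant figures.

Volume: 268,000 US gal × 3.785 L/gal = 1,014,380 L.
Hardness to add: (262 − 162) = 100 mg/L as CaCO₃ × 1,014,380 L = 101,400 g as CaCO₃.
Moles of Ca²⁺ (1 mol Ca²⁺ ≡ 1 mol CaCO₃): 101,400 / 100.1 g/mol = 1013 mol.
Mass of CaCl₂·2H₂O: 1013 × 147 = 149,000 g.

149 kg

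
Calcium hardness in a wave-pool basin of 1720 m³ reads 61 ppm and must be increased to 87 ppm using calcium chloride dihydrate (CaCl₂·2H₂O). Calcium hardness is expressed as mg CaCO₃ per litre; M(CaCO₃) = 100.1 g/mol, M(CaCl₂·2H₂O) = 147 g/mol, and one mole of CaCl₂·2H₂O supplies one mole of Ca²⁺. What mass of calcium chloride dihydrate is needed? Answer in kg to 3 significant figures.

Volume: 1720 m³ = 1,720,000 L.
Hardness to add: (87 − 61) = 26 mg/L as CaCO₃ × 1,720,000 L = 44,720 g as CaCO₃.
Moles of Ca²⁺ (1 mol Ca²⁺ ≡ 1 mol CaCO₃): 44,720 / 100.1 g/mol = 446.8 mol.
Mass of CaCl₂·2H₂O: 446.8 × 147 = 65,670 g.

65.7 kg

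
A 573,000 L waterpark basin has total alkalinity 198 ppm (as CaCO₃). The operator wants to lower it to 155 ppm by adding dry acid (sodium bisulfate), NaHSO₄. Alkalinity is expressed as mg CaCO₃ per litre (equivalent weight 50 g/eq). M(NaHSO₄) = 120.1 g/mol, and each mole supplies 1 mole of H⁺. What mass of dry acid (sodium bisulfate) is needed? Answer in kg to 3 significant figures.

Alkalinity to neutralize: (198 − 155) = 43 mg/L as CaCO₃ × 573,000 L = 24,640 g as CaCO₃.
Equivalents of H⁺ required: 24,640 ÷ 50 g/eq = 492.8 eq = 492.8 mol NaHSO₄.
Mass of NaHSO₄: 492.8 × 120.1 = 59,180 g.

59.2 kg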